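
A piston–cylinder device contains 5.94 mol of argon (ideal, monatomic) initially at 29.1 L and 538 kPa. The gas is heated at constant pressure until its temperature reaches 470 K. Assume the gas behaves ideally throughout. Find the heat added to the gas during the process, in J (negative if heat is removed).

T₁ = P₁V₁/(nR) = 538×29.1/(5.94×8.314) = 317 K.
Isobaric: P stays 538 kPa; V/T = const ⇒ T₂ = 470 K, V₂ = 43.1 L.
W = PΔV = 538×(43.1−29.1) kPa·L = 7560 J.
ΔU = nCvΔT = 5.94×12.5×(470−317) = 11300 J.
Q = ΔU + W = nCpΔT = 18900 J.

18900 J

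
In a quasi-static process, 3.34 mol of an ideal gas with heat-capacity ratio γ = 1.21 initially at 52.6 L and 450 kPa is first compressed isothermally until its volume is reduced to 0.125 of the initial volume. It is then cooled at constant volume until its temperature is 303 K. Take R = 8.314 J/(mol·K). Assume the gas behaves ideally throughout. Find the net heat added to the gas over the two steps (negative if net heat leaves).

T₁ = P₁V₁/(nR) = 450×52.6/(3.34×8.314) = 852 K.
Step 1 — Isothermal: T stays 852 K; PV = const ⇒ V₂ = 6.58 L, P₂ = 3600 kPa.
ΔU = 0 (ideal gas, T constant).
W = nRT ln(V₂/V₁) = 3.34×8.314×852×ln(0.125) = -49200 J.
Q = ΔU + W = -49200 J.
State after step 1: P = 3600 kPa, V = 6.58 L, T = 852 K.
Step 2 — Isochoric: V stays 6.58 L; P/T = const ⇒ T₂ = 303 K, P₂ = 1280 kPa.
W = 0 (no volume change).
ΔU = nCvΔT = 3.34×39.6×(303−852) = -72600 J.
Q = ΔU = -72600 J.
Net over both steps: W = -49200 J, Q = -122000 J, ΔU = -72600 J.

-122000 J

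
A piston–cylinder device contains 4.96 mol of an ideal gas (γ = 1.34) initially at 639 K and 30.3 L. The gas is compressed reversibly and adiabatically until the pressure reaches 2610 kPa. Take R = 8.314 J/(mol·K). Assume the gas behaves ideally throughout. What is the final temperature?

P₁ = nRT₁/V₁ = 4.96×8.314×639/30.3 = 870 kPa.
Adiabatic: T₂/T₁ = (P₂/P₁)^((γ−1)/γ) ⇒ T₂ = 639×(3.00)^0.254 = 845 K; V₂ = 13.3 L.

845 K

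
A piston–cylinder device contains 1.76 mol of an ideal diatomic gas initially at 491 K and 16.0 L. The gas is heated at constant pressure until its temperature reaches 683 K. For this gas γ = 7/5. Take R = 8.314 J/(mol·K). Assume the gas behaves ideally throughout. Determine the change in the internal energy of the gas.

P₁ = nRT₁/V₁ = 1.76×8.314×491/16.0 = 449 kPa.
Isobaric: P stays 449 kPa; V/T = const ⇒ T₂ = 683 K, V₂ = 22.3 L.
For an ideal gas ΔU = nCvΔT with Cv = (5/2)R = 20.8 J/(mol·K).
ΔU = 1.76×20.8×(683−491) = 7020 J.

7020 J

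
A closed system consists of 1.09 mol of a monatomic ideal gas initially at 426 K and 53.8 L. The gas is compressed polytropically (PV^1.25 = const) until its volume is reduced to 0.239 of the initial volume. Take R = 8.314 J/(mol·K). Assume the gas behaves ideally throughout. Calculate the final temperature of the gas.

P₁ = nRT₁/V₁ = 1.09×8.314×426/53.8 = 71.8 kPa.
Polytropic n=1.25: T₂ = T₁(V₁/V₂)^(n−1) = 426×(4.18)^0.25 = 609 K; P₂ = P₁(V₁/V₂)^n = 429 kPa.

609 K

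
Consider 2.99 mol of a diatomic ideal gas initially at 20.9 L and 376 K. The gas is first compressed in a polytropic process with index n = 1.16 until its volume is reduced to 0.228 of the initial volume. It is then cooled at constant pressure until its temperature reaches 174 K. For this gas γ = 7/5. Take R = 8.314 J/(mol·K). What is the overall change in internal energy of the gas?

-12600 J

P₁ = nRT₁/V₁ = 2.99×8.314×376/20.9 = 447 kPa.
Step 1 — Polytropic n=1.16: T₂ = T₁(V₁/V₂)^(n−1) = 376×(4.39)^0.16 = 476 K; P₂ = P₁(V₁/V₂)^n = 2480 kPa.
W = (P₁V₁−P₂V₂)/(n−1) = (447×20.9−2480×4.77)/0.16 = -15600 J.
ΔU = nCvΔT = 2.99×20.8×(476−376) = 6240 J.
Q = ΔU + W = -9350 J.
State after step 1: P = 2480 kPa, V = 4.77 L, T = 476 K.
Step 2 — Isobaric: P stays 2480 kPa; V/T = const ⇒ T₂ = 174 K, V₂ = 1.74 L.
W = PΔV = 2480×(1.74−4.77) kPa·L = -7520 J.
ΔU = nCvΔT = 2.99×20.8×(174−476) = -18800 J.
Q = ΔU + W = nCpΔT = -26300 J.
Net over both steps: W = -23100 J, Q = -35700 J, ΔU = -12600 J.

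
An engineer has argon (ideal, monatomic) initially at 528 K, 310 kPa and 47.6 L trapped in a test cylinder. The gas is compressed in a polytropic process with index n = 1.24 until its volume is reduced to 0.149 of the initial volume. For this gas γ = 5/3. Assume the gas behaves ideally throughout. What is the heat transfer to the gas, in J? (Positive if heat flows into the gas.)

n = P₁V₁/(RT₁) = 310×47.6/(8.314×528) = 3.36 mol.
Polytropic n=1.24: T₂ = T₁(V₁/V₂)^(n−1) = 528×(6.71)^0.24 = 834 K; P₂ = P₁(V₁/V₂)^n = 3290 kPa.
W = (P₁V₁−P₂V₂)/(n−1) = (310×47.6−3290×7.09)/0.24 = -35600 J.
ΔU = nCvΔT = 3.36×12.5×(834−528) = 12800 J.
Q = ΔU + W = -22800 J.

-22800 J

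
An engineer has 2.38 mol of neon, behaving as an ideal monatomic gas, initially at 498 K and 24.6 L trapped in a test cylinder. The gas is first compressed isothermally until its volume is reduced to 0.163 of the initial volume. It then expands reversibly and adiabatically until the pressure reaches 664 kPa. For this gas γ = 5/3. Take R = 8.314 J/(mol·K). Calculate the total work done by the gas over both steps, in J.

P₁ = nRT₁/V₁ = 2.38×8.314×498/24.6 = 401 kPa.
Step 1 — Isothermal: T stays 498 K; PV = const ⇒ V₂ = 4.01 L, P₂ = 2460 kPa.
ΔU = 0 (ideal gas, T constant).
W = nRT ln(V₂/V₁) = 2.38×8.314×498×ln(0.163) = -17900 J.
Q = ΔU + W = -17900 J.
State after step 1: P = 2460 kPa, V = 4.01 L, T = 498 K.
Step 2 — Adiabatic: T₂/T₁ = (P₂/P₁)^((γ−1)/γ) ⇒ T₂ = 498×(0.270)^0.400 = 295 K; V₂ = 8.79 L.
ΔU = nCvΔT = 2.38×12.5×(295−498) = -6020 J.
Q = 0 for an adiabatic process, so W = −ΔU = 6020 J.
Net over both steps: W = -11900 J, Q = -17900 J, ΔU = -6020 J.

-11900 J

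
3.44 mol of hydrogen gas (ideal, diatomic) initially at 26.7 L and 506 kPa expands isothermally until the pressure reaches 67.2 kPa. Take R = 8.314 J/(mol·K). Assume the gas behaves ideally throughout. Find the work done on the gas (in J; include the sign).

T₁ = P₁V₁/(nR) = 506×26.7/(3.44×8.314) = 472 K.
Isothermal: T stays 472 K; PV = const ⇒ V₂ = 201 L, P₂ = 67.2 kPa.
W = nRT ln(V₂/V₁) = 3.44×8.314×472×ln(7.53) = 27300 J.
Work done on the gas = −W_by = -27300 J.

-27300 J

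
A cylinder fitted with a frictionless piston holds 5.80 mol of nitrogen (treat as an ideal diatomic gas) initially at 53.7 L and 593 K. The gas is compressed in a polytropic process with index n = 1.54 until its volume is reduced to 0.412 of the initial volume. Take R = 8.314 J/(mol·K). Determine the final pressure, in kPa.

2090 kPa

P₁ = nRT₁/V₁ = 5.80×8.314×593/53.7 = 532 kPa.
Polytropic n=1.54: T₂ = T₁(V₁/V₂)^(n−1) = 593×(2.43)^0.54 = 957 K; P₂ = P₁(V₁/V₂)^n = 2090 kPa.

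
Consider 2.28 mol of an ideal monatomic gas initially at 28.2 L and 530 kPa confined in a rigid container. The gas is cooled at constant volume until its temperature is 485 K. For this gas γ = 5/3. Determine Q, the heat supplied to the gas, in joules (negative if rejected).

T₁ = P₁V₁/(nR) = 530×28.2/(2.28×8.314) = 788 K.
Isochoric: V stays 28.2 L; P/T = const ⇒ T₂ = 485 K, P₂ = 326 kPa.
W = 0 (no volume change).
ΔU = nCvΔT = 2.28×12.5×(485−788) = -8630 J.
Q = ΔU = -8630 J.

-8630 J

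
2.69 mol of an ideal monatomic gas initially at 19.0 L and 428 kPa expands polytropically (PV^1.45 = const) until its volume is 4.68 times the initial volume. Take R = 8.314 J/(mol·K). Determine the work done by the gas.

9050 J

T₁ = P₁V₁/(nR) = 428×19.0/(2.69×8.314) = 364 K.
Polytropic n=1.45: T₂ = T₁(V₁/V₂)^(n−1) = 364×(0.214)^0.45 = 182 K; P₂ = P₁(V₁/V₂)^n = 45.7 kPa.
W = (P₁V₁−P₂V₂)/(n−1) = (428×19.0−45.7×88.9)/0.45 = 9050 J.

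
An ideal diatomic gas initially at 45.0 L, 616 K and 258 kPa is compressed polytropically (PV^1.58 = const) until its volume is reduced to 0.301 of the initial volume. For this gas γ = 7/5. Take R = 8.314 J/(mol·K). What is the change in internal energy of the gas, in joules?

29200 J

n = P₁V₁/(RT₁) = 258×45.0/(8.314×616) = 2.27 mol.
Polytropic n=1.58: T₂ = T₁(V₁/V₂)^(n−1) = 616×(3.32)^0.58 = 1240 K; P₂ = P₁(V₁/V₂)^n = 1720 kPa.
For an ideal gas ΔU = nCvΔT with Cv = (5/2)R = 20.8 J/(mol·K).
ΔU = 2.27×20.8×(1240−616) = 29200 J.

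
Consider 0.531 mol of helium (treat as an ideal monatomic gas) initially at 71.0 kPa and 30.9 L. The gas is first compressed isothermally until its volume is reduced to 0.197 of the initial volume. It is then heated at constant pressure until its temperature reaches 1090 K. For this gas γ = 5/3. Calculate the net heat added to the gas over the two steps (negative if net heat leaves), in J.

T₁ = P₁V₁/(nR) = 71.0×30.9/(0.531×8.314) = 497 K.
Step 1 — Isothermal: T stays 497 K; PV = const ⇒ V₂ = 6.09 L, P₂ = 360 kPa.
ΔU = 0 (ideal gas, T constant).
W = nRT ln(V₂/V₁) = 0.531×8.314×497×ln(0.197) = -3560 J.
Q = ΔU + W = -3560 J.
State after step 1: P = 360 kPa, V = 6.09 L, T = 497 K.
Step 2 — Isobaric: P stays 360 kPa; V/T = const ⇒ T₂ = 1090 K, V₂ = 13.4 L.
W = PΔV = 360×(13.4−6.09) kPa·L = 2620 J.
ΔU = nCvΔT = 0.531×12.5×(1090−497) = 3930 J.
Q = ΔU + W = nCpΔT = 6550 J.
Net over both steps: W = -946 J, Q = 2980 J, ΔU = 3930 J.

2980 J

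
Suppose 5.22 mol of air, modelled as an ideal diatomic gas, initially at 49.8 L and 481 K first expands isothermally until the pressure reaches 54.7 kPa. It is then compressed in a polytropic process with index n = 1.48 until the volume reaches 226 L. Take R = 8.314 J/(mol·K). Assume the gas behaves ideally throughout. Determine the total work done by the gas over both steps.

30100 J

P₁ = nRT₁/V₁ = 5.22×8.314×481/49.8 = 419 kPa.
Step 1 — Isothermal: T stays 481 K; PV = const ⇒ V₂ = 382 L, P₂ = 54.7 kPa.
ΔU = 0 (ideal gas, T constant).
W = nRT ln(V₂/V₁) = 5.22×8.314×481×ln(7.66) = 42500 J.
Q = ΔU + W = 42500 J.
State after step 1: P = 54.7 kPa, V = 382 L, T = 481 K.
Step 2 — Polytropic n=1.48: T₂ = T₁(V₁/V₂)^(n−1) = 481×(1.69)^0.48 = 619 K; P₂ = P₁(V₁/V₂)^n = 119 kPa.
W = (P₁V₁−P₂V₂)/(n−1) = (54.7×382−119×226)/0.48 = -12400 J.
ΔU = nCvΔT = 5.22×20.8×(619−481) = 14900 J.
Q = ΔU + W = 2490 J.
Net over both steps: W = 30100 J, Q = 45000 J, ΔU = 14900 J.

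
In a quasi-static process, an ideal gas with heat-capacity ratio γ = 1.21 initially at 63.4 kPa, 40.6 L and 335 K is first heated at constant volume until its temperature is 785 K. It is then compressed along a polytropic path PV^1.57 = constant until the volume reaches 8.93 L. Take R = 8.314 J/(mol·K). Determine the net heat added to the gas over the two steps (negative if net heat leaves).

41300 J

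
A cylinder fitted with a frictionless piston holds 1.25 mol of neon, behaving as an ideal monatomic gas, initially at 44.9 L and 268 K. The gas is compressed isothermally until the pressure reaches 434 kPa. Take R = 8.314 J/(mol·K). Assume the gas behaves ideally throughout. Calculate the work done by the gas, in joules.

-5420 J

P₁ = nRT₁/V₁ = 1.25×8.314×268/44.9 = 62.0 kPa.
Isothermal: T stays 268 K; PV = const ⇒ V₂ = 6.42 L, P₂ = 434 kPa.
W = nRT ln(V₂/V₁) = 1.25×8.314×268×ln(0.143) = -5420 J.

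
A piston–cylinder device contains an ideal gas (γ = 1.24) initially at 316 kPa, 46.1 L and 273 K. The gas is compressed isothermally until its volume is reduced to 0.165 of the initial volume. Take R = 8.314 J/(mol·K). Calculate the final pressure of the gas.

1920 kPa

Isothermal: T stays 273 K; PV = const ⇒ V₂ = 7.61 L, P₂ = 1920 kPa.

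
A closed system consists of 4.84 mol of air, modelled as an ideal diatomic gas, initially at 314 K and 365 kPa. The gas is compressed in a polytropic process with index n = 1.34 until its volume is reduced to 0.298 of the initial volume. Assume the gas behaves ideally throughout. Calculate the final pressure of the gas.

1850 kPa

V₁ = nRT₁/P₁ = 4.84×8.314×314/365 = 34.6 L.
Polytropic n=1.34: T₂ = T₁(V₁/V₂)^(n−1) = 314×(3.36)^0.34 = 474 K; P₂ = P₁(V₁/V₂)^n = 1850 kPa.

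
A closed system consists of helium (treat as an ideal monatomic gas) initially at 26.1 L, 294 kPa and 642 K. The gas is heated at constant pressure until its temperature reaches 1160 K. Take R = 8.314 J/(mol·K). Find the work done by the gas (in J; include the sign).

6190 J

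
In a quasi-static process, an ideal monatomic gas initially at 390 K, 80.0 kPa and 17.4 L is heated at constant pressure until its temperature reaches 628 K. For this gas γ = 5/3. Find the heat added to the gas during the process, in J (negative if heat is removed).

2120 J

n = P₁V₁/(RT₁) = 80.0×17.4/(8.314×390) = 0.429 mol.
Isobaric: P stays 80.0 kPa; V/T = const ⇒ T₂ = 628 K, V₂ = 28.0 L.
W = PΔV = 80.0×(28.0−17.4) kPa·L = 849 J.
ΔU = nCvΔT = 0.429×12.5×(628−390) = 1270 J.
Q = ΔU + W = nCpΔT = 2120 J.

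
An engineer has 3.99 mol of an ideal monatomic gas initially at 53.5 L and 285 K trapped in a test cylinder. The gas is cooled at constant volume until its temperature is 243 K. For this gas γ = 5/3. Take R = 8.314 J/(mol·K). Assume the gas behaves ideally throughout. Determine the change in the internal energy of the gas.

-2090 J

P₁ = nRT₁/V₁ = 3.99×8.314×285/53.5 = 177 kPa.
Isochoric: V stays 53.5 L; P/T = const ⇒ T₂ = 243 K, P₂ = 151 kPa.
For an ideal gas ΔU = nCvΔT with Cv = (3/2)R = 12.5 J/(mol·K).
ΔU = 3.99×12.5×(243−285) = -2090 J.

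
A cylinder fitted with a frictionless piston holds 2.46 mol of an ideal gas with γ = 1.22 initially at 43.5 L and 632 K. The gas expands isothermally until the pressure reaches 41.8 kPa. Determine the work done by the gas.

25400 J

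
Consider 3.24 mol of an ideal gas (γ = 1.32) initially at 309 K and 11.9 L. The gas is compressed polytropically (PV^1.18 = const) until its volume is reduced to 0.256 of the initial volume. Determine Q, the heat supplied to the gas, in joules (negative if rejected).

-5620 J

P₁ = nRT₁/V₁ = 3.24×8.314×309/11.9 = 699 kPa.
Polytropic n=1.18: T₂ = T₁(V₁/V₂)^(n−1) = 309×(3.91)^0.18 = 395 K; P₂ = P₁(V₁/V₂)^n = 3490 kPa.
W = (P₁V₁−P₂V₂)/(n−1) = (699×11.9−3490×3.05)/0.18 = -12900 J.
ΔU = nCvΔT = 3.24×26.0×(395−309) = 7230 J.
Q = ΔU + W = -5620 J.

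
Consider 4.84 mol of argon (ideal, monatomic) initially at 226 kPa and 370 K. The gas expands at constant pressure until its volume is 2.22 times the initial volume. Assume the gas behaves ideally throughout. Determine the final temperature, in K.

V₁ = nRT₁/P₁ = 4.84×8.314×370/226 = 65.9 L.
Isobaric: P stays 226 kPa; V/T = const ⇒ T₂ = 821 K, V₂ = 146 L.

821 K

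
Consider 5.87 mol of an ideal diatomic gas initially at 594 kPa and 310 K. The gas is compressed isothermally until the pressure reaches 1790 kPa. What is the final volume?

8.45 L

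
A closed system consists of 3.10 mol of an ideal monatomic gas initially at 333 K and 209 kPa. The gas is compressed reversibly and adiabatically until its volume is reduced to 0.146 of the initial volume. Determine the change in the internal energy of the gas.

V₁ = nRT₁/P₁ = 3.10×8.314×333/209 = 41.1 L.
Adiabatic: TV^(γ−1) = const ⇒ T₂ = 333×(6.85)^0.667 = 1200 K; PV^γ = const ⇒ P₂ = 5160 kPa.
For an ideal gas ΔU = nCvΔT with Cv = (3/2)R = 12.5 J/(mol·K).
ΔU = 3.10×12.5×(1200−333) = 33600 J.

33600 J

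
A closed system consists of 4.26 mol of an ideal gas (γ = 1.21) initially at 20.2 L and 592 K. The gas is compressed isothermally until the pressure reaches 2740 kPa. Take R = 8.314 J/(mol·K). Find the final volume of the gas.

7.65 L

P₁ = nRT₁/V₁ = 4.26×8.314×592/20.2 = 1040 kPa.
Isothermal: T stays 592 K; PV = const ⇒ V₂ = 7.65 L, P₂ = 2740 kPa.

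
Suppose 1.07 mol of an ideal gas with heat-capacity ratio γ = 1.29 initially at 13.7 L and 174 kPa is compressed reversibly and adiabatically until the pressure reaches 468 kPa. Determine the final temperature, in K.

T₁ = P₁V₁/(nR) = 174×13.7/(1.07×8.314) = 268 K.
Adiabatic: T₂/T₁ = (P₂/P₁)^((γ−1)/γ) ⇒ T₂ = 268×(2.69)^0.225 = 335 K; V₂ = 6.36 L.

335 K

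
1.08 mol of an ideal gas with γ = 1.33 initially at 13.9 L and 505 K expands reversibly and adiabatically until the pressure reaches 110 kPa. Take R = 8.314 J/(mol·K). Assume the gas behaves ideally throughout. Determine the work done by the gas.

3250 J

P₁ = nRT₁/V₁ = 1.08×8.314×505/13.9 = 326 kPa.
Adiabatic: T₂/T₁ = (P₂/P₁)^((γ−1)/γ) ⇒ T₂ = 505×(0.337)^0.248 = 386 K; V₂ = 31.5 L.
ΔU = nCvΔT = 1.08×25.2×(386−505) = -3250 J.
Q = 0 for an adiabatic process, so W = −ΔU = 3250 J.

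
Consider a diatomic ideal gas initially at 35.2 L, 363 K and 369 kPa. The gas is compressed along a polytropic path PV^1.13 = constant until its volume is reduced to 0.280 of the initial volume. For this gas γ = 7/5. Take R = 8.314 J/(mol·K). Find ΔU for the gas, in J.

n = P₁V₁/(RT₁) = 369×35.2/(8.314×363) = 4.30 mol.
Polytropic n=1.13: T₂ = T₁(V₁/V₂)^(n−1) = 363×(3.57)^0.13 = 428 K; P₂ = P₁(V₁/V₂)^n = 1560 kPa.
For an ideal gas ΔU = nCvΔT with Cv = (5/2)R = 20.8 J/(mol·K).
ΔU = 4.30×20.8×(428−363) = 5840 J.

5840 J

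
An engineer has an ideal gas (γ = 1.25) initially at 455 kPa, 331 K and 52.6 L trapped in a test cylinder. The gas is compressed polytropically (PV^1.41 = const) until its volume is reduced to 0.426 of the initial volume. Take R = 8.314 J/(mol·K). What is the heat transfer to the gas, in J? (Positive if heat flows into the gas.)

15600 J

n = P₁V₁/(RT₁) = 455×52.6/(8.314×331) = 8.70 mol.
Polytropic n=1.41: T₂ = T₁(V₁/V₂)^(n−1) = 331×(2.35)^0.41 = 470 K; P₂ = P₁(V₁/V₂)^n = 1520 kPa.
W = (P₁V₁−P₂V₂)/(n−1) = (455×52.6−1520×22.4)/0.41 = -24500 J.
ΔU = nCvΔT = 8.70×33.3×(470−331) = 40100 J.
Q = ΔU + W = 15600 J.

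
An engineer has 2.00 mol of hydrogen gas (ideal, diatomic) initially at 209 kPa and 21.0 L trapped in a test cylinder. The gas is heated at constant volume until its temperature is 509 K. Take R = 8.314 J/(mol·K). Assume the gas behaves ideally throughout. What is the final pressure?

T₁ = P₁V₁/(nR) = 209×21.0/(2.00×8.314) = 264 K.
Isochoric: V stays 21.0 L; P/T = const ⇒ T₂ = 509 K, P₂ = 403 kPa.

403 kPa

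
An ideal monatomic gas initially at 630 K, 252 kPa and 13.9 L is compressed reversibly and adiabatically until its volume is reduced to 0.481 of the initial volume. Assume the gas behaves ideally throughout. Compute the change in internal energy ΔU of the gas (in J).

n = P₁V₁/(RT₁) = 252×13.9/(8.314×630) = 0.669 mol.
Adiabatic: TV^(γ−1) = const ⇒ T₂ = 630×(2.08)^0.667 = 1030 K; PV^γ = const ⇒ P₂ = 853 kPa.
For an ideal gas ΔU = nCvΔT with Cv = (3/2)R = 12.5 J/(mol·K).
ΔU = 0.669×12.5×(1030−630) = 3300 J.

3300 J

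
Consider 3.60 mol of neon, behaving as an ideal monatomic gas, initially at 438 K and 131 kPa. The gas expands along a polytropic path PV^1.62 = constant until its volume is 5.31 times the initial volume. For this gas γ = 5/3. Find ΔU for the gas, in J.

-12700 J

V₁ = nRT₁/P₁ = 3.60×8.314×438/131 = 100 L.
Polytropic n=1.62: T₂ = T₁(V₁/V₂)^(n−1) = 438×(0.188)^0.62 = 156 K; P₂ = P₁(V₁/V₂)^n = 8.76 kPa.
For an ideal gas ΔU = nCvΔT with Cv = (3/2)R = 12.5 J/(mol·K).
ΔU = 3.60×12.5×(156−438) = -12700 J.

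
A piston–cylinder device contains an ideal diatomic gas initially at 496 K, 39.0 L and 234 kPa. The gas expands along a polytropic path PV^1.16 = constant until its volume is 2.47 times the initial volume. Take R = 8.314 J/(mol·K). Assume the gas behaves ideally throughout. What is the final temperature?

Polytropic n=1.16: T₂ = T₁(V₁/V₂)^(n−1) = 496×(0.405)^0.16 = 429 K; P₂ = P₁(V₁/V₂)^n = 82.0 kPa.

429 K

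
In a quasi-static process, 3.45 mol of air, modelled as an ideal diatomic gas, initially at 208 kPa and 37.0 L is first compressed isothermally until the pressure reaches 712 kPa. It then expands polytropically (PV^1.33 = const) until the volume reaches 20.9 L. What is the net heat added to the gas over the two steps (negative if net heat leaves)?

T₁ = P₁V₁/(nR) = 208×37.0/(3.45×8.314) = 268 K.
Step 1 — Isothermal: T stays 268 K; PV = const ⇒ V₂ = 10.8 L, P₂ = 712 kPa.
ΔU = 0 (ideal gas, T constant).
W = nRT ln(V₂/V₁) = 3.45×8.314×268×ln(0.292) = -9470 J.
Q = ΔU + W = -9470 J.
State after step 1: P = 712 kPa, V = 10.8 L, T = 268 K.
Step 2 — Polytropic n=1.33: T₂ = T₁(V₁/V₂)^(n−1) = 268×(0.517)^0.33 = 216 K; P₂ = P₁(V₁/V₂)^n = 296 kPa.
W = (P₁V₁−P₂V₂)/(n−1) = (712×10.8−296×20.9)/0.33 = 4560 J.
ΔU = nCvΔT = 3.45×20.8×(216−268) = -3760 J.
Q = ΔU + W = 798 J.
Net over both steps: W = -4910 J, Q = -8670 J, ΔU = -3760 J.

-8670 J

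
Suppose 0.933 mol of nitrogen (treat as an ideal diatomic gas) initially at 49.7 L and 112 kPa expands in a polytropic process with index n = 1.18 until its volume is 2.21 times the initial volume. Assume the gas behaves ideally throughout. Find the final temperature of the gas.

T₁ = P₁V₁/(nR) = 112×49.7/(0.933×8.314) = 718 K.
Polytropic n=1.18: T₂ = T₁(V₁/V₂)^(n−1) = 718×(0.452)^0.18 = 622 K; P₂ = P₁(V₁/V₂)^n = 43.9 kPa.

622 K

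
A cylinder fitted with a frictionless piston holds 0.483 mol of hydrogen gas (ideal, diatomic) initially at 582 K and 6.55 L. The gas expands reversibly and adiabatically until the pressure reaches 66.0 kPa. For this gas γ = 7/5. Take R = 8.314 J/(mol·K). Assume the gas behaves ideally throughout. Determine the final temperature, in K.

P₁ = nRT₁/V₁ = 0.483×8.314×582/6.55 = 357 kPa.
Adiabatic: T₂/T₁ = (P₂/P₁)^((γ−1)/γ) ⇒ T₂ = 582×(0.185)^0.286 = 359 K; V₂ = 21.9 L.

359 K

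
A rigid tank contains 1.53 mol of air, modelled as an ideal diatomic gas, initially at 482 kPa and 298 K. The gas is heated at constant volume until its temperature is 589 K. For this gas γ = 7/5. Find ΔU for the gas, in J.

9250 J

V₁ = nRT₁/P₁ = 1.53×8.314×298/482 = 7.86 L.
Isochoric: V stays 7.86 L; P/T = const ⇒ T₂ = 589 K, P₂ = 953 kPa.
For an ideal gas ΔU = nCvΔT with Cv = (5/2)R = 20.8 J/(mol·K).
ΔU = 1.53×20.8×(589−298) = 9250 J.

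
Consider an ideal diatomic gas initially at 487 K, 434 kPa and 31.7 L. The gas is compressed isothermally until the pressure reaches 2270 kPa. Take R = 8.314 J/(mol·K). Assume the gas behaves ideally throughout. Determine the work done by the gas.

n = P₁V₁/(RT₁) = 434×31.7/(8.314×487) = 3.40 mol.
Isothermal: T stays 487 K; PV = const ⇒ V₂ = 6.06 L, P₂ = 2270 kPa.
W = nRT ln(V₂/V₁) = 3.40×8.314×487×ln(0.191) = -22800 J.

-22800 J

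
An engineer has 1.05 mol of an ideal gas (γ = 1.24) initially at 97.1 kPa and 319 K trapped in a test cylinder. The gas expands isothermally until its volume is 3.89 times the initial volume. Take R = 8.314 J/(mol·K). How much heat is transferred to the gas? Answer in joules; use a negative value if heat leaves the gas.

3780 J

V₁ = nRT₁/P₁ = 1.05×8.314×319/97.1 = 28.7 L.
Isothermal: T stays 319 K; PV = const ⇒ V₂ = 112 L, P₂ = 25.0 kPa.
ΔU = 0 (ideal gas, T constant).
W = nRT ln(V₂/V₁) = 1.05×8.314×319×ln(3.89) = 3780 J.
Q = ΔU + W = 3780 J.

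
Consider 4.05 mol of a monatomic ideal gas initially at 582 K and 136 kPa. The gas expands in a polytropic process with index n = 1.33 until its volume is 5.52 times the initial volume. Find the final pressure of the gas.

V₁ = nRT₁/P₁ = 4.05×8.314×582/136 = 144 L.
Polytropic n=1.33: T₂ = T₁(V₁/V₂)^(n−1) = 582×(0.181)^0.33 = 331 K; P₂ = P₁(V₁/V₂)^n = 14.0 kPa.

14.0 kPa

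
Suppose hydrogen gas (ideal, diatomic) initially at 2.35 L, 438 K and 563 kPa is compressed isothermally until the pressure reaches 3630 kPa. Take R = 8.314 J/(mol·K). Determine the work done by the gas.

n = P₁V₁/(RT₁) = 563×2.35/(8.314×438) = 0.363 mol.
Isothermal: T stays 438 K; PV = const ⇒ V₂ = 0.364 L, P₂ = 3630 kPa.
W = nRT ln(V₂/V₁) = 0.363×8.314×438×ln(0.155) = -2470 J.

-2470 J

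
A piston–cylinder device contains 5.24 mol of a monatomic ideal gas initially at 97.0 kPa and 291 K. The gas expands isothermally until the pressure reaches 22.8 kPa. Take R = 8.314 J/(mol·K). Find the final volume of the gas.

556 L

V₁ = nRT₁/P₁ = 5.24×8.314×291/97.0 = 131 L.
Isothermal: T stays 291 K; PV = const ⇒ V₂ = 556 L, P₂ = 22.8 kPa.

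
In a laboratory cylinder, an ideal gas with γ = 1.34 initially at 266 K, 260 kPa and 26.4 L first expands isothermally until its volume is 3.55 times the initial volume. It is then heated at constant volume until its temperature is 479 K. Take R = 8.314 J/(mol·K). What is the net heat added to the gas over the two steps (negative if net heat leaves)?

n = P₁V₁/(RT₁) = 260×26.4/(8.314×266) = 3.10 mol.
Step 1 — Isothermal: T stays 266 K; PV = const ⇒ V₂ = 93.7 L, P₂ = 73.2 kPa.
ΔU = 0 (ideal gas, T constant).
W = nRT ln(V₂/V₁) = 3.10×8.314×266×ln(3.55) = 8700 J.
Q = ΔU + W = 8700 J.
State after step 1: P = 73.2 kPa, V = 93.7 L, T = 266 K.
Step 2 — Isochoric: V stays 93.7 L; P/T = const ⇒ T₂ = 479 K, P₂ = 132 kPa.
W = 0 (no volume change).
ΔU = nCvΔT = 3.10×24.5×(479−266) = 16200 J.
Q = ΔU = 16200 J.
Net over both steps: W = 8700 J, Q = 24900 J, ΔU = 16200 J.

24900 J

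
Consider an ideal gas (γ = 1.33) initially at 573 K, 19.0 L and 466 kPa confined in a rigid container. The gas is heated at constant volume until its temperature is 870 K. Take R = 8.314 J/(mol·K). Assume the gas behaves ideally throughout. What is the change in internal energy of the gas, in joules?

13900 J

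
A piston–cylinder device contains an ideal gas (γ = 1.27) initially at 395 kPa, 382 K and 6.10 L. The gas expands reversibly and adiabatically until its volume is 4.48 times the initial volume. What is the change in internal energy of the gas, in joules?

-2970 J

n = P₁V₁/(RT₁) = 395×6.10/(8.314×382) = 0.759 mol.
Adiabatic: TV^(γ−1) = const ⇒ T₂ = 382×(0.223)^0.270 = 255 K; PV^γ = const ⇒ P₂ = 58.8 kPa.
For an ideal gas ΔU = nCvΔT with Cv = R/(γ−1) = 30.8 J/(mol·K).
ΔU = 0.759×30.8×(255−382) = -2970 J.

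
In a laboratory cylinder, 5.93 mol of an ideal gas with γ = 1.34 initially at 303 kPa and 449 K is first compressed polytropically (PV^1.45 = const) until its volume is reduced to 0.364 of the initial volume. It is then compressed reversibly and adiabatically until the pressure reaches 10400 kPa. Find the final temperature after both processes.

1200 K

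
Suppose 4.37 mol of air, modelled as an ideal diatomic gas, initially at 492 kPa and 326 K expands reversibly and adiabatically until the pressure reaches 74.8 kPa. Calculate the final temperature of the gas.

190 K

V₁ = nRT₁/P₁ = 4.37×8.314×326/492 = 24.1 L.
Adiabatic: T₂/T₁ = (P₂/P₁)^((γ−1)/γ) ⇒ T₂ = 326×(0.152)^0.286 = 190 K; V₂ = 92.4 L.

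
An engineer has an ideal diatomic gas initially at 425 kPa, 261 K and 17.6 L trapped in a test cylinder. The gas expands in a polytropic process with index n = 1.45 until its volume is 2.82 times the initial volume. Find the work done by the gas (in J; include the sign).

n = P₁V₁/(RT₁) = 425×17.6/(8.314×261) = 3.45 mol.
Polytropic n=1.45: T₂ = T₁(V₁/V₂)^(n−1) = 261×(0.355)^0.45 = 164 K; P₂ = P₁(V₁/V₂)^n = 94.5 kPa.
W = (P₁V₁−P₂V₂)/(n−1) = (425×17.6−94.5×49.6)/0.45 = 6200 J.

6200 J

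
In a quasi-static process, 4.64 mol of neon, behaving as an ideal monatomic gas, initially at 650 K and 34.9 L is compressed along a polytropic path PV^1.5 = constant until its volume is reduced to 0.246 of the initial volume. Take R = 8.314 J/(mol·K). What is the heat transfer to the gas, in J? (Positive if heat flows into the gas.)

P₁ = nRT₁/V₁ = 4.64×8.314×650/34.9 = 718 kPa.
Polytropic n=1.5: T₂ = T₁(V₁/V₂)^(n−1) = 650×(4.07)^0.50 = 1310 K; P₂ = P₁(V₁/V₂)^n = 5890 kPa.
W = (P₁V₁−P₂V₂)/(n−1) = (718×34.9−5890×8.59)/0.50 = -51000 J.
ΔU = nCvΔT = 4.64×12.5×(1310−650) = 38200 J.
Q = ΔU + W = -12700 J.

-12700 J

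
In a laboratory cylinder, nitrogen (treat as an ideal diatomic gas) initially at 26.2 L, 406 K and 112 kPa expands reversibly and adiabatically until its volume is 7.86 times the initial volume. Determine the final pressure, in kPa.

Adiabatic: TV^(γ−1) = const ⇒ T₂ = 406×(0.127)^0.400 = 178 K; PV^γ = const ⇒ P₂ = 6.25 kPa.

6.25 kPa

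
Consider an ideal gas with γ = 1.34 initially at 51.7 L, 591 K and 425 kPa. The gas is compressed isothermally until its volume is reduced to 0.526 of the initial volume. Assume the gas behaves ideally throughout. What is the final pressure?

808 kPa

Isothermal: T stays 591 K; PV = const ⇒ V₂ = 27.2 L, P₂ = 808 kPa.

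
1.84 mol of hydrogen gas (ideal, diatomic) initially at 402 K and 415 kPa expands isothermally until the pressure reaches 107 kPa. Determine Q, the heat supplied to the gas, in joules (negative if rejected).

8340 J

V₁ = nRT₁/P₁ = 1.84×8.314×402/415 = 14.8 L.
Isothermal: T stays 402 K; PV = const ⇒ V₂ = 57.5 L, P₂ = 107 kPa.
ΔU = 0 (ideal gas, T constant).
W = nRT ln(V₂/V₁) = 1.84×8.314×402×ln(3.88) = 8340 J.
Q = ΔU + W = 8340 J.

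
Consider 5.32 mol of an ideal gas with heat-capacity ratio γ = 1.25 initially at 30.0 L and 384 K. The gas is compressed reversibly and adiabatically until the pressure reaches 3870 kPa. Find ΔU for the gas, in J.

P₁ = nRT₁/V₁ = 5.32×8.314×384/30.0 = 566 kPa.
Adiabatic: T₂/T₁ = (P₂/P₁)^((γ−1)/γ) ⇒ T₂ = 384×(6.84)^0.200 = 564 K; V₂ = 6.45 L.
For an ideal gas ΔU = nCvΔT with Cv = R/(γ−1) = 33.3 J/(mol·K).
ΔU = 5.32×33.3×(564−384) = 31800 J.

31800 J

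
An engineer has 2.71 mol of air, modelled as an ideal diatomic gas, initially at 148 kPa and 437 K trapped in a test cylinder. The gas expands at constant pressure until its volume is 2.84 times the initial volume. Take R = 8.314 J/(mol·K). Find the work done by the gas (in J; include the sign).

18100 J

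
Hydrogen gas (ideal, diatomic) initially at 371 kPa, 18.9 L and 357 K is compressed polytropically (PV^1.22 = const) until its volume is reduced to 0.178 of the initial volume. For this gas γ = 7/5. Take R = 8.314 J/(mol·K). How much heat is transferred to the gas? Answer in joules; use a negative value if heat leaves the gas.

-6620 J

n = P₁V₁/(RT₁) = 371×18.9/(8.314×357) = 2.36 mol.
Polytropic n=1.22: T₂ = T₁(V₁/V₂)^(n−1) = 357×(5.62)^0.22 = 522 K; P₂ = P₁(V₁/V₂)^n = 3050 kPa.
W = (P₁V₁−P₂V₂)/(n−1) = (371×18.9−3050×3.36)/0.22 = -14700 J.
ΔU = nCvΔT = 2.36×20.8×(522−357) = 8100 J.
Q = ΔU + W = -6620 J.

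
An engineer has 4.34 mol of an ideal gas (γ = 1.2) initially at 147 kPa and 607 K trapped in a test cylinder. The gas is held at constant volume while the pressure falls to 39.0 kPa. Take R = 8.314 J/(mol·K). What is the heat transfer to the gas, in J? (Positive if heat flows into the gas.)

V₁ = nRT₁/P₁ = 4.34×8.314×607/147 = 149 L.
Isochoric: V stays 149 L; P/T = const ⇒ T₂ = 161 K, P₂ = 39.0 kPa.
W = 0 (no volume change).
ΔU = nCvΔT = 4.34×41.6×(161−607) = -80500 J.
Q = ΔU = -80500 J.

-80500 J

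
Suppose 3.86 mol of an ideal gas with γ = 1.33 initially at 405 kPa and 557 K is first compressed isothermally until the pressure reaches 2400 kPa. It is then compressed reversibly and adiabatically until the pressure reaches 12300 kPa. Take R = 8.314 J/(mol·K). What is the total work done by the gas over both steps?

V₁ = nRT₁/P₁ = 3.86×8.314×557/405 = 44.1 L.
Step 1 — Isothermal: T stays 557 K; PV = const ⇒ V₂ = 7.45 L, P₂ = 2400 kPa.
ΔU = 0 (ideal gas, T constant).
W = nRT ln(V₂/V₁) = 3.86×8.314×557×ln(0.169) = -31800 J.
Q = ΔU + W = -31800 J.
State after step 1: P = 2400 kPa, V = 7.45 L, T = 557 K.
Step 2 — Adiabatic: T₂/T₁ = (P₂/P₁)^((γ−1)/γ) ⇒ T₂ = 557×(5.12)^0.248 = 835 K; V₂ = 2.18 L.
ΔU = nCvΔT = 3.86×25.2×(835−557) = 27100 J.
Q = 0 for an adiabatic process, so W = −ΔU = -27100 J.
Net over both steps: W = -58900 J, Q = -31800 J, ΔU = 27100 J.

-58900 J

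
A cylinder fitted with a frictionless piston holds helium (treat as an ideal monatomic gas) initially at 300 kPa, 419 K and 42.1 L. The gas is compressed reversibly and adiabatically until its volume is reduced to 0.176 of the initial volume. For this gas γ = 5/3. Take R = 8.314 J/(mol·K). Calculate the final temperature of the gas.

Adiabatic: TV^(γ−1) = const ⇒ T₂ = 419×(5.68)^0.667 = 1330 K; PV^γ = const ⇒ P₂ = 5430 kPa.

1330 K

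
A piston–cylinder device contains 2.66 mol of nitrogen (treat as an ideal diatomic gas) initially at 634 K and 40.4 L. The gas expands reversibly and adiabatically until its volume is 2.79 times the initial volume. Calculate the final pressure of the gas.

P₁ = nRT₁/V₁ = 2.66×8.314×634/40.4 = 347 kPa.
Adiabatic: TV^(γ−1) = const ⇒ T₂ = 634×(0.358)^0.400 = 421 K; PV^γ = const ⇒ P₂ = 82.5 kPa.

82.5 kPa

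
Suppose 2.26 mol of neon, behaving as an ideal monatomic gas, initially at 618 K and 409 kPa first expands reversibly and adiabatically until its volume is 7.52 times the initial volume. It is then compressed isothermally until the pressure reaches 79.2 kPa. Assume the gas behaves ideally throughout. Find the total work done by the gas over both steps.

V₁ = nRT₁/P₁ = 2.26×8.314×618/409 = 28.4 L.
Step 1 — Adiabatic: TV^(γ−1) = const ⇒ T₂ = 618×(0.133)^0.667 = 161 K; PV^γ = const ⇒ P₂ = 14.2 kPa.
ΔU = nCvΔT = 2.26×12.5×(161−618) = -12900 J.
Q = 0 for an adiabatic process, so W = −ΔU = 12900 J.
State after step 1: P = 14.2 kPa, V = 214 L, T = 161 K.
Step 2 — Isothermal: T stays 161 K; PV = const ⇒ V₂ = 38.2 L, P₂ = 79.2 kPa.
ΔU = 0 (ideal gas, T constant).
W = nRT ln(V₂/V₁) = 2.26×8.314×161×ln(0.179) = -5210 J.
Q = ΔU + W = -5210 J.
Net over both steps: W = 7670 J, Q = -5210 J, ΔU = -12900 J.

7670 J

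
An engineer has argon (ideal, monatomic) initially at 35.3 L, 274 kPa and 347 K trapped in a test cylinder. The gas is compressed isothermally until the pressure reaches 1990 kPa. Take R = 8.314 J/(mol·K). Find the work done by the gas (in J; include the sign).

n = P₁V₁/(RT₁) = 274×35.3/(8.314×347) = 3.35 mol.
Isothermal: T stays 347 K; PV = const ⇒ V₂ = 4.86 L, P₂ = 1990 kPa.
W = nRT ln(V₂/V₁) = 3.35×8.314×347×ln(0.138) = -19200 J.

-19200 J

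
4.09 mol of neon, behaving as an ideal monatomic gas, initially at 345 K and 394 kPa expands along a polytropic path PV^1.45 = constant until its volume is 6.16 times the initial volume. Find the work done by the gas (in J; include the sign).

14600 J

V₁ = nRT₁/P₁ = 4.09×8.314×345/394 = 29.8 L.
Polytropic n=1.45: T₂ = T₁(V₁/V₂)^(n−1) = 345×(0.162)^0.45 = 152 K; P₂ = P₁(V₁/V₂)^n = 28.2 kPa.
W = (P₁V₁−P₂V₂)/(n−1) = (394×29.8−28.2×183)/0.45 = 14600 J.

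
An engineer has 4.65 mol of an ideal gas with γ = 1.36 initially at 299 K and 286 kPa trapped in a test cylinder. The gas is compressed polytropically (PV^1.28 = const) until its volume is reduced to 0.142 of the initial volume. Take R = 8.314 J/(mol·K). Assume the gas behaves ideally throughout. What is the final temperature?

516 K

V₁ = nRT₁/P₁ = 4.65×8.314×299/286 = 40.4 L.
Polytropic n=1.28: T₂ = T₁(V₁/V₂)^(n−1) = 299×(7.04)^0.28 = 516 K; P₂ = P₁(V₁/V₂)^n = 3480 kPa.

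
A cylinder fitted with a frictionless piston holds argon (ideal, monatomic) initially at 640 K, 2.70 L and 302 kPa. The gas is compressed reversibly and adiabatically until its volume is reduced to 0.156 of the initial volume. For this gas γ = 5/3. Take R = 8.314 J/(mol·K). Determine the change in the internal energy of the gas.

n = P₁V₁/(RT₁) = 302×2.70/(8.314×640) = 0.153 mol.
Adiabatic: TV^(γ−1) = const ⇒ T₂ = 640×(6.41)^0.667 = 2210 K; PV^γ = const ⇒ P₂ = 6680 kPa.
For an ideal gas ΔU = nCvΔT with Cv = (3/2)R = 12.5 J/(mol·K).
ΔU = 0.153×12.5×(2210−640) = 3000 J.

3000 J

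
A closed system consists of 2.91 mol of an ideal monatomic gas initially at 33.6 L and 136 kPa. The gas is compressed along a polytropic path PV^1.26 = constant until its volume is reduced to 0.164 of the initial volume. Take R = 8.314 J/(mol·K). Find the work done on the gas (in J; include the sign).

T₁ = P₁V₁/(nR) = 136×33.6/(2.91×8.314) = 189 K.
Polytropic n=1.26: T₂ = T₁(V₁/V₂)^(n−1) = 189×(6.10)^0.26 = 302 K; P₂ = P₁(V₁/V₂)^n = 1330 kPa.
W = (P₁V₁−P₂V₂)/(n−1) = (136×33.6−1330×5.51)/0.26 = -10500 J.
Work done on the gas = −W_by = 10500 J.

10500 J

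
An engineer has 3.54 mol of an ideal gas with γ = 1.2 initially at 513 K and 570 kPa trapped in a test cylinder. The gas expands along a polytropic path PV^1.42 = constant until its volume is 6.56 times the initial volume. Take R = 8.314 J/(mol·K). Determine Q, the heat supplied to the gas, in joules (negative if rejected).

V₁ = nRT₁/P₁ = 3.54×8.314×513/570 = 26.5 L.
Polytropic n=1.42: T₂ = T₁(V₁/V₂)^(n−1) = 513×(0.152)^0.42 = 233 K; P₂ = P₁(V₁/V₂)^n = 39.4 kPa.
W = (P₁V₁−P₂V₂)/(n−1) = (570×26.5−39.4×174)/0.42 = 19600 J.
ΔU = nCvΔT = 3.54×41.6×(233−513) = -41200 J.
Q = ΔU + W = -21600 J.

-21600 J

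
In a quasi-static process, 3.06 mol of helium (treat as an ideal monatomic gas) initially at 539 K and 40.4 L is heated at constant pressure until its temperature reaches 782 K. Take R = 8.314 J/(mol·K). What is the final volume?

58.6 L

P₁ = nRT₁/V₁ = 3.06×8.314×539/40.4 = 339 kPa.
Isobaric: P stays 339 kPa; V/T = const ⇒ T₂ = 782 K, V₂ = 58.6 L.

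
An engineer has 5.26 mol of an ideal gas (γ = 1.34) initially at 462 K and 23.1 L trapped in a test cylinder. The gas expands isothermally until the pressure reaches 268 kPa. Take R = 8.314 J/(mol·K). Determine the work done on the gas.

P₁ = nRT₁/V₁ = 5.26×8.314×462/23.1 = 875 kPa.
Isothermal: T stays 462 K; PV = const ⇒ V₂ = 75.4 L, P₂ = 268 kPa.
W = nRT ln(V₂/V₁) = 5.26×8.314×462×ln(3.26) = 23900 J.
Work done on the gas = −W_by = -23900 J.

-23900 J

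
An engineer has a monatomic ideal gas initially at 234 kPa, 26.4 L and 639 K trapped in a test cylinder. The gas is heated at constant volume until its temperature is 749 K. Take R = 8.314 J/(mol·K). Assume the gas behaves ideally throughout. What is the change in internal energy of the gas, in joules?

1600 J

n = P₁V₁/(RT₁) = 234×26.4/(8.314×639) = 1.16 mol.
Isochoric: V stays 26.4 L; P/T = const ⇒ T₂ = 749 K, P₂ = 274 kPa.
For an ideal gas ΔU = nCvΔT with Cv = (3/2)R = 12.5 J/(mol·K).
ΔU = 1.16×12.5×(749−639) = 1600 J.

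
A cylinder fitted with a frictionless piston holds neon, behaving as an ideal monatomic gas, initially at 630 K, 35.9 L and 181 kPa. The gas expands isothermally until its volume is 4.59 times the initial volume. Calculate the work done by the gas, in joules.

9900 J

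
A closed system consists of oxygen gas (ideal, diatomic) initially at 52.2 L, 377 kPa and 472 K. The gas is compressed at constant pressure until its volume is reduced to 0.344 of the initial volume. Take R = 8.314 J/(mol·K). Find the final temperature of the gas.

Isobaric: P stays 377 kPa; V/T = const ⇒ T₂ = 162 K, V₂ = 18.0 L.

162 K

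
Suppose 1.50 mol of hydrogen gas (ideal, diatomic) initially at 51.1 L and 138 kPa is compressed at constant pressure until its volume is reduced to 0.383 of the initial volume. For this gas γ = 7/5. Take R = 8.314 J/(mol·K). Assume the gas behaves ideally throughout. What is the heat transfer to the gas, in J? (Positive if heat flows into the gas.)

T₁ = P₁V₁/(nR) = 138×51.1/(1.50×8.314) = 565 K.
Isobaric: P stays 138 kPa; V/T = const ⇒ T₂ = 217 K, V₂ = 19.6 L.
W = PΔV = 138×(19.6−51.1) kPa·L = -4350 J.
ΔU = nCvΔT = 1.50×20.8×(217−565) = -10900 J.
Q = ΔU + W = nCpΔT = -15200 J.

-15200 J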